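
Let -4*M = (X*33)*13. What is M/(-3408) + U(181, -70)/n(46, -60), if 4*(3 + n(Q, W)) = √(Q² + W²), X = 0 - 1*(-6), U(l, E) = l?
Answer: 5532381/3164896 + 362*√1429/1393 ≈ 11.572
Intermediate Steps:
X = 6 (X = 0 + 6 = 6)
n(Q, W) = -3 + √(Q² + W²)/4
M = -1287/2 (M = -6*33*13/4 = -99*13/2 = -¼*2574 = -1287/2 ≈ -643.50)
M/(-3408) + U(181, -70)/n(46, -60) = -1287/2/(-3408) + 181/(-3 + √(46² + (-60)²)/4) = -1287/2*(-1/3408) + 181/(-3 + √(2116 + 3600)/4) = 429/2272 + 181/(-3 + √5716/4) = 429/2272 + 181/(-3 + (2*√1429)/4) = 429/2272 + 181/(-3 + √1429/2)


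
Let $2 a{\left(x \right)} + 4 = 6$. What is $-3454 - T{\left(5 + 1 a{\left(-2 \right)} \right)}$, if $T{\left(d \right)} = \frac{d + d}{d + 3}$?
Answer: $- \frac{10366}{3} \approx -3455.3$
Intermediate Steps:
$a{\left(x \right)} = 1$ ($a{\left(x \right)} = -2 + \frac{1}{2} \cdot 6 = -2 + 3 = 1$)
$T{\left(d \right)} = \frac{2 d}{3 + d}$
$-3454 - T{\left(5 + 1 a{\left(-2 \right)} \right)} = -3454 - \frac{2 \left(5 + 1 \cdot 1\right)}{3 + \left(5 + 1 \cdot 1\right)} = -3454 - \frac{2 \left(5 + 1\right)}{3 + \left(5 + 1\right)} = -3454 - 2 \cdot 6 \frac{1}{3 + 6} = -3454 - 2 \cdot 6 \cdot \frac{1}{9} = -3454 - \frac{4}{3} = - \frac{10366}{3}$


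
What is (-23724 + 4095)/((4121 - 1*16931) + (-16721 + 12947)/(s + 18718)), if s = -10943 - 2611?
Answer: 16894026/11025769 ≈ 1.5322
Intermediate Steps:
s = -13554
(-23724 + 4095)/((4121 - 1*16931) + (-16721 + 12947)/(s + 18718)) = (-23724 + 4095)/((4121 - 1*16931) + (-16721 + 12947)/(-13554 + 18718)) = -19629/((4121 - 16931) - 3774/5164) = -19629/(-12810 - 3774*1/5164) = -19629/(-12810 - 1887/2582) = -19629/(-33077307/2582) = -19629*(-2582/33077307) = 16894026/11025769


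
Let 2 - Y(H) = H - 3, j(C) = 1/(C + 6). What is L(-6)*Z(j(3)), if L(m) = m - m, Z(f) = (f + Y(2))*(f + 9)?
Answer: 0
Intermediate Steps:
j(C) = 1/(6 + C)
Y(H) = 5 - H (Y(H) = 2 - (H - 3) = 2 - (-3 + H) = 2 + (3 - H) = 5 - H)
Z(f) = (3 + f)*(9 + f) (Z(f) = (f + (5 - 1*2))*(f + 9) = (f + (5 - 2))*(9 + f) = (f + 3)*(9 + f) = (3 + f)*(9 + f))
L(m) = 0
L(-6)*Z(j(3)) = 0*(27 + (1/(6 + 3))² + 12/(6 + 3)) = 0*(27 + (1/9)² + 12/9) = 0*(27 + (⅑)² + 12*(⅑)) = 0*(27 + 1/81 + 4/3) = 0*(2296/81) = 0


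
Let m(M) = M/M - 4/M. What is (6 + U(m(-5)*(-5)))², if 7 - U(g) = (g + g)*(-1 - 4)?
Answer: 5929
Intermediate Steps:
m(M) = 1 - 4/M
U(g) = 7 + 10*g (U(g) = 7 - (g + g)*(-1 - 4) = 7 - 2*g*(-5) = 7 - (-10)*g = 7 + 10*g)
(6 + U(m(-5)*(-5)))² = (6 + (7 + 10*(((-4 - 5)/(-5))*(-5))))² = (6 + (7 + 10*(-⅕*(-9)*(-5))))² = (6 + (7 + 10*((9/5)*(-5))))² = (6 + (7 + 10*(-9)))² = (6 + (7 - 90))² = (6 - 83)² = (-77)² = 5929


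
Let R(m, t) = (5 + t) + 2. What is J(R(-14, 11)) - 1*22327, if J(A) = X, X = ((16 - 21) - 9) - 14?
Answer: -22355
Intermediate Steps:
X = -28 (X = (-5 - 9) - 14 = -14 - 14 = -28)
R(m, t) = 7 + t
J(A) = -28
J(R(-14, 11)) - 1*22327 = -28 - 1*22327 = -28 - 22327 = -22355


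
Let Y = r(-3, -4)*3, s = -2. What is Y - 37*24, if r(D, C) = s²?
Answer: -876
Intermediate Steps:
r(D, C) = 4 (r(D, C) = (-2)² = 4)
Y = 12 (Y = 4*3 = 12)
Y - 37*24 = 12 - 37*24 = 12 - 888 = -876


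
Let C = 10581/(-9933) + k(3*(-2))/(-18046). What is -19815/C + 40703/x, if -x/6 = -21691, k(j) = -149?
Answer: 22012746910353107/1174194000834 ≈ 18747.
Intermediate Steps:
x = 130146 (x = -6*(-21691) = 130146)
C = -9022129/8535758 (C = 10581/(-9933) - 149/(-18046) = 10581*(-1/9933) - 149*(-1/18046) = -3527/3311 + 149/18046 = -9022129/8535758 ≈ -1.0570)
-19815/C + 40703/x = -19815/(-9022129/8535758) + 40703/130146 = -19815*(-8535758/9022129) + 40703*(1/130146) = 169136044770/9022129 + 40703/130146 = 22012746910353107/1174194000834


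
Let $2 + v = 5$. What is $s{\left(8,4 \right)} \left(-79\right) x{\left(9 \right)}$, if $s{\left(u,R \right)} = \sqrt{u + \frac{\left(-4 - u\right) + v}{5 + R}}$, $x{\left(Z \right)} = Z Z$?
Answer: $- 6399 \sqrt{7} \approx -16930.0$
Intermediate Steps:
$v = 3$ ($v = -2 + 5 = 3$)
$x{\left(Z \right)} = Z^{2}$
$s{\left(u,R \right)} = \sqrt{u + \frac{-1 - u}{5 + R}}$ ($s{\left(u,R \right)} = \sqrt{u + \frac{\left(-4 - u\right) + 3}{5 + R}} = \sqrt{u + \frac{-1 - u}{5 + R}}$)
$s{\left(8,4 \right)} \left(-79\right) x{\left(9 \right)} = \sqrt{\frac{-1 - 8 + 8 \left(5 + 4\right)}{5 + 4}} \left(-79\right) 9^{2} = \sqrt{\frac{-1 - 8 + 8 \cdot 9}{9}} \left(-79\right) 81 = \sqrt{\frac{-1 - 8 + 72}{9}} \left(-79\right) 81 = \sqrt{\frac{1}{9} \cdot 63} \left(-79\right) 81 = \sqrt{7} \left(-79\right) 81 = - 79 \sqrt{7} \cdot 81 = - 6399 \sqrt{7}$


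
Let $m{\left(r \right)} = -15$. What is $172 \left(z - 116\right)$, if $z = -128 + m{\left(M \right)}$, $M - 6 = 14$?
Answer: $-44548$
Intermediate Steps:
$M = 20$ ($M = 6 + 14 = 20$)
$z = -143$ ($z = -128 - 15 = -143$)
$172 \left(z - 116\right) = 172 \left(-143 - 116\right) = 172 \left(-259\right) = -44548$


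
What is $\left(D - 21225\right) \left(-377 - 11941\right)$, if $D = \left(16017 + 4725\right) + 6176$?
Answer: $-70126374$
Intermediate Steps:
$D = 26918$ ($D = 20742 + 6176 = 26918$)
$\left(D - 21225\right) \left(-377 - 11941\right) = \left(26918 - 21225\right) \left(-377 - 11941\right) = 5693 \left(-12318\right) = -70126374$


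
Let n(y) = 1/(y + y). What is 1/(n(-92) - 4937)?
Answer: -184/908409 ≈ -0.00020255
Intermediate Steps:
n(y) = 1/(2*y)
1/(n(-92) - 4937) = 1/((½)/(-92) - 4937) = 1/((½)*(-1/92) - 4937) = 1/(-1/184 - 4937) = 1/(-908409/184) = -184/908409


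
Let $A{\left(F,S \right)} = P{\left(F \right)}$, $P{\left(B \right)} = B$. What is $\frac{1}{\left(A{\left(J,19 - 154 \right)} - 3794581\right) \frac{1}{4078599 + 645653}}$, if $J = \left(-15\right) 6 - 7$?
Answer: $- \frac{2362126}{1897339} \approx -1.245$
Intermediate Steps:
$J = -97$ ($J = -90 - 7 = -97$)
$A{\left(F,S \right)} = F$
$\frac{1}{\left(A{\left(J,19 - 154 \right)} - 3794581\right) \frac{1}{4078599 + 645653}} = \frac{1}{\left(-97 - 3794581\right) \frac{1}{4078599 + 645653}} = \frac{1}{\left(-3794678\right) \frac{1}{4724252}} = \frac{1}{- \frac{1897339}{2362126}} = - \frac{2362126}{1897339}$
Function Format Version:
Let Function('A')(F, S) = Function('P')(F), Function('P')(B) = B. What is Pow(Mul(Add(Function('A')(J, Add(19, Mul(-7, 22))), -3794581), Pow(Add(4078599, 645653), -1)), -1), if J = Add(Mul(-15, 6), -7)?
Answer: Rational(-2362126, 1897339) ≈ -1.2450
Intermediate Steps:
J = -97 (J = Add(-90, -7) = -97)
Function('A')(F, S) = F
Pow(Mul(Add(Function('A')(J, Add(19, Mul(-7, 22))), -3794581), Pow(Add(4078599, 645653), -1)), -1) = Pow(Mul(Add(-97, -3794581), Pow(Add(4078599, 645653), -1)), -1) = Pow(Mul(-3794678, Pow(4724252, -1)), -1) = Pow(Mul(-3794678, Rational(1, 4724252)), -1) = Pow(Rational(-1897339, 2362126), -1) = Rational(-2362126, 1897339)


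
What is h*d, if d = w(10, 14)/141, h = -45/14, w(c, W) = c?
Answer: -75/329 ≈ -0.22796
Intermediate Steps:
h = -45/14 (h = -45*1/14 = -45/14 ≈ -3.2143)
d = 10/141 ≈ 0.070922
h*d = -45/14*10/141 = -75/329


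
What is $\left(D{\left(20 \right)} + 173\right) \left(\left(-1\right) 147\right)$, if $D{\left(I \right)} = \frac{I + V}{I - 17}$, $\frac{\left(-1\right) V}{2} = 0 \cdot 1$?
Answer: $-26411$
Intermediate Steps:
$V = 0$ ($V = - 2 \cdot 0 \cdot 1 = \left(-2\right) 0 = 0$)
$D{\left(I \right)} = \frac{I}{-17 + I}$ ($D{\left(I \right)} = \frac{I + 0}{I - 17} = \frac{I}{-17 + I}$)
$\left(D{\left(20 \right)} + 173\right) \left(\left(-1\right) 147\right) = \left(\frac{20}{-17 + 20} + 173\right) \left(\left(-1\right) 147\right) = \left(\frac{20}{3} + 173\right) \left(-147\right) = \frac{539}{3} \left(-147\right) = -26411$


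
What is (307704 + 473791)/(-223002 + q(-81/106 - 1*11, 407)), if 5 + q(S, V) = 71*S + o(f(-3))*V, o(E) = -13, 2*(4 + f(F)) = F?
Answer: -16567694/4857625 ≈ -3.4107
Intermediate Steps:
f(F) = -4 + F/2
q(S, V) = -5 - 13*V + 71*S (q(S, V) = -5 + (71*S - 13*V) = -5 + (-13*V + 71*S) = -5 - 13*V + 71*S)
(307704 + 473791)/(-223002 + q(-81/106 - 1*11, 407)) = (307704 + 473791)/(-223002 + (-5 - 13*407 + 71*(-81/106 - 1*11))) = 781495/(-223002 + (-5 - 5291 + 71*(-81*1/106 - 11))) = 781495/(-223002 + (-5 - 5291 + 71*(-81/106 - 11))) = 781495/(-223002 + (-5 - 5291 + 71*(-1247/106))) = 781495/(-223002 + (-5 - 5291 - 88537/106)) = 781495/(-223002 - 649913/106) = 781495/(-24288125/106) = 781495*(-106/24288125) = -16567694/4857625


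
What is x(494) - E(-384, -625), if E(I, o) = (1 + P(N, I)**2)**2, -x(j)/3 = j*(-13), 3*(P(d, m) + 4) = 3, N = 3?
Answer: 19166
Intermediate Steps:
P(d, m) = -3 (P(d, m) = -4 + (1/3)*3 = -4 + 1 = -3)
x(j) = 39*j (x(j) = -3*j*(-13) = -(-39)*j = 39*j)
E(I, o) = 100 (E(I, o) = (1 + (-3)**2)**2 = (1 + 9)**2 = 10**2 = 100)
x(494) - E(-384, -625) = 39*494 - 1*100 = 19266 - 100 = 19166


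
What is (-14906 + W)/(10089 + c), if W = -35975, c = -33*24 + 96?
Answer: -50881/9393 ≈ -5.4169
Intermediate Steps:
c = -696 (c = -792 + 96 = -696)
(-14906 + W)/(10089 + c) = (-14906 - 35975)/(10089 - 696) = -50881/9393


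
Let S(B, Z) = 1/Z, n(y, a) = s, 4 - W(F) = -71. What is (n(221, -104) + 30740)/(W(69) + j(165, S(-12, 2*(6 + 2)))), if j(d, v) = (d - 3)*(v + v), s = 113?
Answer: 123412/381 ≈ 323.92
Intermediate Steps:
W(F) = 75 (W(F) = 4 - 1*(-71) = 4 + 71 = 75)
n(y, a) = 113
j(d, v) = 2*v*(-3 + d) (j(d, v) = (-3 + d)*(2*v) = 2*v*(-3 + d))
(n(221, -104) + 30740)/(W(69) + j(165, S(-12, 2*(6 + 2)))) = (113 + 30740)/(75 + 2*(-3 + 165)/((2*(6 + 2)))) = 30853/(75 + 2*162/(2*8)) = 30853/(75 + 2*162/16) = 30853/(75 + 2*(1/16)*162) = 30853/(75 + 81/4) = 30853/(381/4) = 30853*(4/381) = 123412/381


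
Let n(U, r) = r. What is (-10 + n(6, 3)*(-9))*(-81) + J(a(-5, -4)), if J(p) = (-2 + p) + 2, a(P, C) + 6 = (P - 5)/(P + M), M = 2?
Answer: 8983/3 ≈ 2994.3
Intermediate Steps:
a(P, C) = -6 + (-5 + P)/(2 + P) (a(P, C) = -6 + (P - 5)/(P + 2) = -6 + (-5 + P)/(2 + P))
J(p) = p
(-10 + n(6, 3)*(-9))*(-81) + J(a(-5, -4)) = (-10 + 3*(-9))*(-81) + (-17 - 5*(-5))/(2 - 5) = (-10 - 27)*(-81) + (-17 + 25)/(-3) = -37*(-81) - 1/3*8 = 2997 - 8/3 = 8983/3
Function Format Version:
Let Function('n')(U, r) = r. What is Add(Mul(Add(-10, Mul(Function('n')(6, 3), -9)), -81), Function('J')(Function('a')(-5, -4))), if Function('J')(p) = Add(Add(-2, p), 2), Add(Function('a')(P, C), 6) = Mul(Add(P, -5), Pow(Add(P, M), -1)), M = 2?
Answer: Rational(8983, 3) ≈ 2994.3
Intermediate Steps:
Function('a')(P, C) = Add(-6, Mul(Pow(Add(2, P), -1), Add(-5, P))) (Function('a')(P, C) = Add(-6, Mul(Add(P, -5), Pow(Add(P, 2), -1))) = Add(-6, Mul(Add(-5, P), Pow(Add(2, P), -1))) = Add(-6, Mul(Pow(Add(2, P), -1), Add(-5, P))))
Function('J')(p) = p
Add(Mul(Add(-10, Mul(Function('n')(6, 3), -9)), -81), Function('J')(Function('a')(-5, -4))) = Add(Mul(Add(-10, Mul(3, -9)), -81), Mul(Pow(Add(2, -5), -1), Add(-17, Mul(-5, -5)))) = Add(Mul(Add(-10, -27), -81), Mul(Pow(-3, -1), Add(-17, 25))) = Add(Mul(-37, -81), Mul(Rational(-1, 3), 8)) = Add(2997, Rational(-8, 3)) = Rational(8983, 3)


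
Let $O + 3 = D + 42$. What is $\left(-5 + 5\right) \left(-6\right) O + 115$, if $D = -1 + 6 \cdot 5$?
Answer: $115$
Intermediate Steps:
$D = 29$ ($D = -1 + 30 = 29$)
$O = 68$ ($O = -3 + \left(29 + 42\right) = -3 + 71 = 68$)
$\left(-5 + 5\right) \left(-6\right) O + 115 = \left(-5 + 5\right) \left(-6\right) 68 + 115 = 0 \left(-6\right) 68 + 115 = 0 \cdot 68 + 115 = 0 + 115 = 115$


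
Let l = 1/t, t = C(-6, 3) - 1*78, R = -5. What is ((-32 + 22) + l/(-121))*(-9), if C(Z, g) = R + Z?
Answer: 969201/10769 ≈ 89.999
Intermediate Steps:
C(Z, g) = -5 + Z
t = -89 (t = (-5 - 6) - 1*78 = -11 - 78 = -89)
l = -1/89 (l = 1/(-89) = -1/89 ≈ -0.011236)
((-32 + 22) + l/(-121))*(-9) = ((-32 + 22) - 1/89/(-121))*(-9) = (-10 - 1/89*(-1/121))*(-9) = (-10 + 1/10769)*(-9) = -107689/10769*(-9) = 969201/10769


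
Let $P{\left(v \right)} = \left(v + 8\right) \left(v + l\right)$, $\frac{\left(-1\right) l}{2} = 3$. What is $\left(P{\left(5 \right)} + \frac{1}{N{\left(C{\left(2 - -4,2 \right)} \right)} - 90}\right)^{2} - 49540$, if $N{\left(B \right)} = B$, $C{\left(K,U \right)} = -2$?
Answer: $- \frac{417873751}{8464} \approx -49371.0$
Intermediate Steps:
$l = -6$ ($l = \left(-2\right) 3 = -6$)
$P{\left(v \right)} = \left(-6 + v\right) \left(8 + v\right)$ ($P{\left(v \right)} = \left(v + 8\right) \left(v - 6\right) = \left(8 + v\right) \left(-6 + v\right) = \left(-6 + v\right) \left(8 + v\right)$)
$\left(P{\left(5 \right)} + \frac{1}{N{\left(C{\left(2 - -4,2 \right)} \right)} - 90}\right)^{2} - 49540 = \left(\left(-48 + 5^{2} + 2 \cdot 5\right) + \frac{1}{-2 - 90}\right)^{2} - 49540 = \left(\left(-48 + 25 + 10\right) + \frac{1}{-92}\right)^{2} - 49540 = \left(-13 - \frac{1}{92}\right)^{2} - 49540 = \left(- \frac{1197}{92}\right)^{2} - 49540 = \frac{1432809}{8464} - 49540 = - \frac{417873751}{8464}$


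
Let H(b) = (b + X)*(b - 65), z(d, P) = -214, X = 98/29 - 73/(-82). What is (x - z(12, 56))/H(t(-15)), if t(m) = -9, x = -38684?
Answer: -45740830/416213 ≈ -109.90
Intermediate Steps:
X = 10153/2378 (X = 98*(1/29) - 73*(-1/82) = 98/29 + 73/82 = 10153/2378 ≈ 4.2696)
H(b) = (-65 + b)*(10153/2378 + b) (H(b) = (b + 10153/2378)*(b - 65) = (10153/2378 + b)*(-65 + b) = (-65 + b)*(10153/2378 + b))
(x - z(12, 56))/H(t(-15)) = (-38684 - 1*(-214))/(-659945/2378 + (-9)**2 - 144417/2378*(-9)) = (-38684 + 214)/(-659945/2378 + 81 + 1299753/2378) = -38470/416213/1189 = -38470*1189/416213 = -45740830/416213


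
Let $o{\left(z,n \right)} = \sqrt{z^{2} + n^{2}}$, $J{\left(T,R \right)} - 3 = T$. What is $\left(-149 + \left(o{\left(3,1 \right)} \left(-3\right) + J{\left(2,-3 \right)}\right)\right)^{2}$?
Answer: $20826 + 864 \sqrt{10} \approx 23558.0$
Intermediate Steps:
$J{\left(T,R \right)} = 3 + T$
$o{\left(z,n \right)} = \sqrt{n^{2} + z^{2}}$
$\left(-149 + \left(o{\left(3,1 \right)} \left(-3\right) + J{\left(2,-3 \right)}\right)\right)^{2} = \left(-149 + \left(\sqrt{1^{2} + 3^{2}} \left(-3\right) + \left(3 + 2\right)\right)\right)^{2} = \left(-149 + \left(\sqrt{1 + 9} \left(-3\right) + 5\right)\right)^{2} = \left(-149 + \left(\sqrt{10} \left(-3\right) + 5\right)\right)^{2} = \left(-149 + \left(- 3 \sqrt{10} + 5\right)\right)^{2} = \left(-149 + \left(5 - 3 \sqrt{10}\right)\right)^{2} = \left(-144 - 3 \sqrt{10}\right)^{2}$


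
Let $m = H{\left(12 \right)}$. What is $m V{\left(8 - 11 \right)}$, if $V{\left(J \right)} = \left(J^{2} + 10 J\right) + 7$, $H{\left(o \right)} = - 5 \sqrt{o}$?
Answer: $140 \sqrt{3} \approx 242.49$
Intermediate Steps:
$V{\left(J \right)} = 7 + J^{2} + 10 J$
$m = - 10 \sqrt{3}$ ($m = - 5 \sqrt{12} = - 5 \cdot 2 \sqrt{3} = - 10 \sqrt{3} \approx -17.32$)
$m V{\left(8 - 11 \right)} = - 10 \sqrt{3} \left(7 + \left(8 - 11\right)^{2} + 10 \left(8 - 11\right)\right) = - 10 \sqrt{3} \left(7 + \left(-3\right)^{2} + 10 \left(-3\right)\right) = - 10 \sqrt{3} \left(7 + 9 - 30\right) = - 10 \sqrt{3} \left(-14\right) = 140 \sqrt{3}$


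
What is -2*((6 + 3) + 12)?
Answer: -42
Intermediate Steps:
-2*((6 + 3) + 12) = -2*(9 + 12) = -2*21 = -42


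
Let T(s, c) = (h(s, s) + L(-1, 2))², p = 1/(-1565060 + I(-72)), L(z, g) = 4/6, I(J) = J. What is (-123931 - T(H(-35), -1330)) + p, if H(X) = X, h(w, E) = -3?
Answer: -1745792056505/14086188 ≈ -1.2394e+5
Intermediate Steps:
L(z, g) = ⅔ (L(z, g) = 4*(⅙) = ⅔)
p = -1/1565132 (p = 1/(-1565060 - 72) = 1/(-1565132) = -1/1565132 ≈ -6.3892e-7)
T(s, c) = 49/9 (T(s, c) = (-3 + ⅔)² = (-7/3)² = 49/9)
(-123931 - T(H(-35), -1330)) + p = (-123931 - 1*49/9) - 1/1565132 = (-123931 - 49/9) - 1/1565132 = -1115428/9 - 1/1565132 = -1745792056505/14086188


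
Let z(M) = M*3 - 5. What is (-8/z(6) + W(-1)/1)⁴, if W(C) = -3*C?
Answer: 923521/28561 ≈ 32.335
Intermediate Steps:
z(M) = -5 + 3*M (z(M) = 3*M - 5 = -5 + 3*M)
(-8/z(6) + W(-1)/1)⁴ = (-8/(-5 + 3*6) - 3*(-1)/1)⁴ = (-8/(-5 + 18) + 3*1)⁴ = (-8/13 + 3)⁴ = (31/13)⁴ = 923521/28561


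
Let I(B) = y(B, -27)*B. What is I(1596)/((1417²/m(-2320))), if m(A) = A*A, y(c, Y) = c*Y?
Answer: -370173655756800/2007889 ≈ -1.8436e+8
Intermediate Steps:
y(c, Y) = Y*c
I(B) = -27*B² (I(B) = (-27*B)*B = -27*B²)
m(A) = A²
I(1596)/((1417²/m(-2320))) = (-27*1596²)/((1417²/((-2320)²))) = (-27*2547216)/((2007889/5382400)) = -68774832/(2007889*(1/5382400)) = -68774832/2007889/5382400 = -68774832*5382400/2007889 = -370173655756800/2007889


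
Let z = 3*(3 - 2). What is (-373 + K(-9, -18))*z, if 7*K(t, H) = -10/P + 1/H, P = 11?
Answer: -517169/462 ≈ -1119.4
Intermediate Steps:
z = 3 (z = 3*1 = 3)
K(t, H) = -10/77 + 1/(7*H) (K(t, H) = (-10/11 + 1/H)/7 = -10/77 + 1/(7*H))
(-373 + K(-9, -18))*z = (-373 + (1/77)*(11 - 10*(-18))/(-18))*3 = (-373 + (1/77)*(-1/18)*(11 + 180))*3 = (-373 + (1/77)*(-1/18)*191)*3 = (-373 - 191/1386)*3 = -517169/1386*3 = -517169/462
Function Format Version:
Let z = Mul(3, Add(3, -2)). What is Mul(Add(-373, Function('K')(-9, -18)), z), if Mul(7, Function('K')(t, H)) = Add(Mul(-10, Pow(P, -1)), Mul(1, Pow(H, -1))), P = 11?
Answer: Rational(-517169, 462) ≈ -1119.4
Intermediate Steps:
z = 3 (z = Mul(3, 1) = 3)
Function('K')(t, H) = Add(Rational(-10, 77), Mul(Rational(1, 7), Pow(H, -1))) (Function('K')(t, H) = Mul(Rational(1, 7), Add(Mul(-10, Pow(11, -1)), Mul(1, Pow(H, -1)))) = Mul(Rational(1, 7), Add(Mul(-10, Rational(1, 11)), Pow(H, -1))) = Mul(Rational(1, 7), Add(Rational(-10, 11), Pow(H, -1))) = Add(Rational(-10, 77), Mul(Rational(1, 7), Pow(H, -1))))
Mul(Add(-373, Function('K')(-9, -18)), z) = Mul(Add(-373, Mul(Rational(1, 77), Pow(-18, -1), Add(11, Mul(-10, -18)))), 3) = Mul(Add(-373, Mul(Rational(1, 77), Rational(-1, 18), Add(11, 180))), 3) = Mul(Add(-373, Mul(Rational(1, 77), Rational(-1, 18), 191)), 3) = Mul(Add(-373, Rational(-191, 1386)), 3) = Mul(Rational(-517169, 1386), 3) = Rational(-517169, 462)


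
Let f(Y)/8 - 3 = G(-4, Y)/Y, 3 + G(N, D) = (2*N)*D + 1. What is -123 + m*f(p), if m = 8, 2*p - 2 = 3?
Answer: -2471/5 ≈ -494.20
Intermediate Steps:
p = 5/2 (p = 1 + (½)*3 = 1 + 3/2 = 5/2 ≈ 2.5000)
G(N, D) = -2 + 2*D*N (G(N, D) = -3 + ((2*N)*D + 1) = -3 + (2*D*N + 1) = -3 + (1 + 2*D*N) = -2 + 2*D*N)
f(Y) = 24 + 8*(-2 - 8*Y)/Y (f(Y) = 24 + 8*((-2 + 2*Y*(-4))/Y) = 24 + 8*((-2 - 8*Y)/Y) = 24 + 8*(-2 - 8*Y)/Y)
-123 + m*f(p) = -123 + 8*(-40 - 16/5/2) = -123 + 8*(-40 - 16*⅖) = -123 + 8*(-40 - 32/5) = -123 + 8*(-232/5) = -123 - 1856/5 = -2471/5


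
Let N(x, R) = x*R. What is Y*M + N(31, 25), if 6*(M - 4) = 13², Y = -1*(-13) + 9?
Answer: 4448/3 ≈ 1482.7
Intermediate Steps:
N(x, R) = R*x
Y = 22 (Y = 13 + 9 = 22)
M = 193/6 (M = 4 + (⅙)*13² = 4 + (⅙)*169 = 4 + 169/6 = 193/6 ≈ 32.167)
Y*M + N(31, 25) = 22*(193/6) + 25*31 = 2123/3 + 775 = 4448/3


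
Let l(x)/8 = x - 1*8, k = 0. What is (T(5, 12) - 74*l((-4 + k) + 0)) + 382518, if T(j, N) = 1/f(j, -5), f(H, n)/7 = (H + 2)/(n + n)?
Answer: 19091468/49 ≈ 3.8962e+5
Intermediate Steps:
l(x) = -64 + 8*x (l(x) = 8*(x - 1*8) = 8*(x - 8) = 8*(-8 + x) = -64 + 8*x)
f(H, n) = 7*(2 + H)/(2*n) (f(H, n) = 7*((H + 2)/(n + n)) = 7*((2 + H)/((2*n))) = 7*((2 + H)*(1/(2*n))) = 7*((2 + H)/(2*n)) = 7*(2 + H)/(2*n))
T(j, N) = 1/(-7/5 - 7*j/10) (T(j, N) = 1/((7/2)*(2 + j)/(-5)) = 1/((7/2)*(-⅕)*(2 + j)) = 1/(-7/5 - 7*j/10))
(T(5, 12) - 74*l((-4 + k) + 0)) + 382518 = (10/(7*(-2 - 1*5)) - 74*(-64 + 8*((-4 + 0) + 0))) + 382518 = (10/(7*(-2 - 5)) - 74*(-64 + 8*(-4 + 0))) + 382518 = ((10/7)/(-7) - 74*(-64 + 8*(-4))) + 382518 = ((10/7)*(-⅐) - 74*(-64 - 32)) + 382518 = (-10/49 - 74*(-96)) + 382518 = (-10/49 + 7104) + 382518 = 348086/49 + 382518 = 19091468/49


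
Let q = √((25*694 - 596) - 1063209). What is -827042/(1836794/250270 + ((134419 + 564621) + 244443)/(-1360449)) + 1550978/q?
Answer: -70397726387300415/565684767524 - 1550978*I*√1046455/1046455 ≈ -1.2445e+5 - 1516.2*I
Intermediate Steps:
q = I*√1046455 (q = √((17350 - 596) - 1063209) = √(16754 - 1063209) = √(-1046455) = I*√1046455 ≈ 1023.0*I)
-827042/(1836794/250270 + ((134419 + 564621) + 244443)/(-1360449)) + 1550978/q = -827042/(1836794/250270 + ((134419 + 564621) + 244443)/(-1360449)) + 1550978/((I*√1046455)) = -827042/(1836794*(1/250270) + (699040 + 244443)*(-1/1360449)) + 1550978*(-I*√1046455/1046455) = -827042/(918397/125135 + 943483*(-1/1360449)) - 1550978*I*√1046455/1046455 = -827042/(918397/125135 - 943483/1360449) - 1550978*I*√1046455/1046455 = -827042/1131369535048/170239785615 - 1550978*I*√1046455/1046455 = -827042*170239785615/1131369535048 - 1550978*I*√1046455/1046455 = -70397726387300415/565684767524 - 1550978*I*√1046455/1046455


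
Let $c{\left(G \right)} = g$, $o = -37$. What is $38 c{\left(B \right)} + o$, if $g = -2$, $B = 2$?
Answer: $-113$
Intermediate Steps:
$c{\left(G \right)} = -2$
$38 c{\left(B \right)} + o = 38 \left(-2\right) - 37 = -76 - 37 = -113$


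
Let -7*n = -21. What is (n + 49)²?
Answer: 2704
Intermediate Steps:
n = 3 (n = -⅐*(-21) = 3)
(n + 49)² = (3 + 49)² = 52² = 2704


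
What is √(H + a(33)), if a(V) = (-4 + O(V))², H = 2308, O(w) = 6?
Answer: 34*√2 ≈ 48.083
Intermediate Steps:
a(V) = 4 (a(V) = (-4 + 6)² = 2² = 4)
√(H + a(33)) = √(2308 + 4) = √2312 = 34*√2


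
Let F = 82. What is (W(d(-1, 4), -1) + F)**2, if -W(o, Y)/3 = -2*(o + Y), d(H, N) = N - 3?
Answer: 6724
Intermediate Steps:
d(H, N) = -3 + N
W(o, Y) = 6*Y + 6*o (W(o, Y) = -(-6)*(o + Y) = -(-6)*(Y + o) = -3*(-2*Y - 2*o) = 6*Y + 6*o)
(W(d(-1, 4), -1) + F)**2 = ((6*(-1) + 6*(-3 + 4)) + 82)**2 = ((-6 + 6*1) + 82)**2 = ((-6 + 6) + 82)**2 = (0 + 82)**2 = 82**2 = 6724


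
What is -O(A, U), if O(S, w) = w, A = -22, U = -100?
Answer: 100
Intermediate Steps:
-O(A, U) = -1*(-100) = 100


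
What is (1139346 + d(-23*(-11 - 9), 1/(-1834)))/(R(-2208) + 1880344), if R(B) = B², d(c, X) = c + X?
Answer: 2090404203/12389785072 ≈ 0.16872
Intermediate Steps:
d(c, X) = X + c
(1139346 + d(-23*(-11 - 9), 1/(-1834)))/(R(-2208) + 1880344) = (1139346 + (1/(-1834) - 23*(-11 - 9)))/((-2208)² + 1880344) = (1139346 + (-1/1834 - 23*(-20)))/(4875264 + 1880344) = (1139346 + (-1/1834 + 460))/6755608 = (1139346 + 843639/1834)*(1/6755608) = (2090404203/1834)*(1/6755608) = 2090404203/12389785072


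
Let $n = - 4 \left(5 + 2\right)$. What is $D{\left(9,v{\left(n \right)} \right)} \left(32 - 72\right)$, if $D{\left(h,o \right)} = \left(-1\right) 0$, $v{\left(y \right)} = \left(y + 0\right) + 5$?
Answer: $0$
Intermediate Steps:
$n = -28$ ($n = \left(-4\right) 7 = -28$)
$v{\left(y \right)} = 5 + y$ ($v{\left(y \right)} = y + 5 = 5 + y$)
$D{\left(h,o \right)} = 0$
$D{\left(9,v{\left(n \right)} \right)} \left(32 - 72\right) = 0 \left(32 - 72\right) = 0 \left(-40\right) = 0$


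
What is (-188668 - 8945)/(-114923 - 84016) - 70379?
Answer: -358998212/5101 ≈ -70378.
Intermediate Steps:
(-188668 - 8945)/(-114923 - 84016) - 70379 = -197613/(-198939) - 70379 = -197613*(-1/198939) - 70379 = 5067/5101 - 70379 = -358998212/5101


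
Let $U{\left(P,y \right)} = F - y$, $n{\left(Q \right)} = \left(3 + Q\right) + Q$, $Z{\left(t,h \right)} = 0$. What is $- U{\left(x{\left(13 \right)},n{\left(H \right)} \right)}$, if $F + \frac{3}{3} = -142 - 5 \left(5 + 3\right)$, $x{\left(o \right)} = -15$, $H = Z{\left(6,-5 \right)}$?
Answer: $186$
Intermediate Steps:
$H = 0$
$n{\left(Q \right)} = 3 + 2 Q$
$F = -183$ ($F = -1 - \left(142 + 5 \left(5 + 3\right)\right) = -1 - 182 = -183$)
$U{\left(P,y \right)} = -183 - y$
$- U{\left(x{\left(13 \right)},n{\left(H \right)} \right)} = - (-183 - \left(3 + 2 \cdot 0\right)) = - (-183 - \left(3 + 0\right)) = - (-183 - 3) = \left(-1\right) \left(-186\right) = 186$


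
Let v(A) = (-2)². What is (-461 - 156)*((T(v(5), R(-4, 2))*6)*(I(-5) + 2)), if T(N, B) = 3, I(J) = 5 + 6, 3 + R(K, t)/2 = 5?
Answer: -144378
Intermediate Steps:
R(K, t) = 4 (R(K, t) = -6 + 2*5 = -6 + 10 = 4)
I(J) = 11
v(A) = 4
(-461 - 156)*((T(v(5), R(-4, 2))*6)*(I(-5) + 2)) = (-461 - 156)*((3*6)*(11 + 2)) = -11106*13 = -617*234 = -144378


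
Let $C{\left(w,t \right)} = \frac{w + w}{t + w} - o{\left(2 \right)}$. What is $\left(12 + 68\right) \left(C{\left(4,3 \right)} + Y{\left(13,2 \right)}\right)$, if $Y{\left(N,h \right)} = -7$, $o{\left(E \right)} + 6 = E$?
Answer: $- \frac{1040}{7} \approx -148.57$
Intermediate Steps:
$o{\left(E \right)} = -6 + E$
$C{\left(w,t \right)} = 4 + \frac{2 w}{t + w}$ ($C{\left(w,t \right)} = \frac{w + w}{t + w} - \left(-6 + 2\right) = \frac{2 w}{t + w} - -4 = \frac{2 w}{t + w} + 4 = 4 + \frac{2 w}{t + w}$)
$\left(12 + 68\right) \left(C{\left(4,3 \right)} + Y{\left(13,2 \right)}\right) = \left(12 + 68\right) \left(\frac{2 \left(2 \cdot 3 + 3 \cdot 4\right)}{3 + 4} - 7\right) = 80 \left(\frac{2 \left(6 + 12\right)}{7} - 7\right) = 80 \left(2 \cdot \frac{1}{7} \cdot 18 - 7\right) = 80 \left(\frac{36}{7} - 7\right) = 80 \left(- \frac{13}{7}\right) = - \frac{1040}{7}$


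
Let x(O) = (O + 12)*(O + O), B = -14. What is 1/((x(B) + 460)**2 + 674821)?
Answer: 1/941077 ≈ 1.0626e-6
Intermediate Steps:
x(O) = 2*O*(12 + O) (x(O) = (12 + O)*(2*O) = 2*O*(12 + O))
1/((x(B) + 460)**2 + 674821) = 1/((2*(-14)*(12 - 14) + 460)**2 + 674821) = 1/((2*(-14)*(-2) + 460)**2 + 674821) = 1/((56 + 460)**2 + 674821) = 1/(516**2 + 674821) = 1/(266256 + 674821) = 1/941077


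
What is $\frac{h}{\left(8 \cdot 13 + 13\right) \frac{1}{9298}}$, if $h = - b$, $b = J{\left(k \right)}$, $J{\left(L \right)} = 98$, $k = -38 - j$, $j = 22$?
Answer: $- \frac{911204}{117} \approx -7788.1$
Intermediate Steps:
$k = -60$ ($k = -38 - 22 = -60$)
$b = 98$
$h = -98$ ($h = \left(-1\right) 98 = -98$)
$\frac{h}{\left(8 \cdot 13 + 13\right) \frac{1}{9298}} = - \frac{98}{\left(8 \cdot 13 + 13\right) \frac{1}{9298}} = - \frac{98}{\left(104 + 13\right) \frac{1}{9298}} = - \frac{98}{117 \cdot \frac{1}{9298}} = - \frac{98}{\frac{117}{9298}} = \left(-98\right) \frac{9298}{117} = - \frac{911204}{117}$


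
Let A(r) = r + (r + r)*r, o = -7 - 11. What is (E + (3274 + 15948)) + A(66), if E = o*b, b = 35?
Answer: 27370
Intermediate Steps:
o = -18
A(r) = r + 2*r² (A(r) = r + (2*r)*r = r + 2*r²)
E = -630 (E = -18*35 = -630)
(E + (3274 + 15948)) + A(66) = (-630 + (3274 + 15948)) + 66*(1 + 2*66) = (-630 + 19222) + 66*(1 + 132) = 18592 + 66*133 = 18592 + 8778 = 27370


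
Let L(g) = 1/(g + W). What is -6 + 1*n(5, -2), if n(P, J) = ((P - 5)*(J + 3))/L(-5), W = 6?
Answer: -6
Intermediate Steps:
L(g) = 1/(6 + g) (L(g) = 1/(g + 6) = 1/(6 + g))
n(P, J) = (-5 + P)*(3 + J) (n(P, J) = ((P - 5)*(J + 3))/(1/(6 - 5)) = ((-5 + P)*(3 + J))/(1/1) = ((-5 + P)*(3 + J))/1 = ((-5 + P)*(3 + J))*1 = (-5 + P)*(3 + J))
-6 + 1*n(5, -2) = -6 + 1*(-15 - 5*(-2) + 3*5 - 2*5) = -6 + 1*(-15 + 10 + 15 - 10) = -6 + 1*0 = -6 + 0 = -6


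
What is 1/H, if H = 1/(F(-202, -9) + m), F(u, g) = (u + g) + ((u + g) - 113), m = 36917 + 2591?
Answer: 38973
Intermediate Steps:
m = 39508
F(u, g) = -113 + 2*g + 2*u (F(u, g) = (g + u) + ((g + u) - 113) = (g + u) + (-113 + g + u) = -113 + 2*g + 2*u)
H = 1/38973 (H = 1/((-113 + 2*(-9) + 2*(-202)) + 39508) = 1/((-113 - 18 - 404) + 39508) = 1/(-535 + 39508) = 1/38973 ≈ 2.5659e-5)
1/H = 1/(1/38973) = 38973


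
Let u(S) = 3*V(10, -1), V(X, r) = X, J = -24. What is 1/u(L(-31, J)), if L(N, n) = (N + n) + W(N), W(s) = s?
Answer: 1/30 ≈ 0.033333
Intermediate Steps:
L(N, n) = n + 2*N (L(N, n) = (N + n) + N = n + 2*N)
u(S) = 30 (u(S) = 3*10 = 30)
1/u(L(-31, J)) = 1/30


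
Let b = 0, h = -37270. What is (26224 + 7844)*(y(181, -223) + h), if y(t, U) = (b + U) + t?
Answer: -1271145216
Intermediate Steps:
y(t, U) = U + t (y(t, U) = (0 + U) + t = U + t)
(26224 + 7844)*(y(181, -223) + h) = (26224 + 7844)*((-223 + 181) - 37270) = 34068*(-42 - 37270) = 34068*(-37312) = -1271145216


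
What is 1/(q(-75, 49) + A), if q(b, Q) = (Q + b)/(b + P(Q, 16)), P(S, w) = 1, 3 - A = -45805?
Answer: 37/1694909 ≈ 2.1830e-5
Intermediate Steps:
A = 45808 (A = 3 - 1*(-45805) = 3 + 45805 = 45808)
q(b, Q) = (Q + b)/(1 + b) (q(b, Q) = (Q + b)/(b + 1) = (Q + b)/(1 + b))
1/(q(-75, 49) + A) = 1/((49 - 75)/(1 - 75) + 45808) = 1/(-26/(-74) + 45808) = 1/(-1/74*(-26) + 45808) = 1/(13/37 + 45808) = 1/(1694909/37) = 37/1694909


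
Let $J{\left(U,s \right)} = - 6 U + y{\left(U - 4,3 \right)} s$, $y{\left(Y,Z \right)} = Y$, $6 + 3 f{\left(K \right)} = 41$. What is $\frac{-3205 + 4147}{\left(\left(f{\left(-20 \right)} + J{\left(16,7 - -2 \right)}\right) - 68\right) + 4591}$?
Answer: $\frac{1413}{6820} \approx 0.20718$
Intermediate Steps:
$f{\left(K \right)} = \frac{35}{3}$ ($f{\left(K \right)} = -2 + \frac{1}{3} \cdot 41 = -2 + \frac{41}{3} = \frac{35}{3}$)
$J{\left(U,s \right)} = - 6 U + s \left(-4 + U\right)$ ($J{\left(U,s \right)} = - 6 U + \left(U - 4\right) s = - 6 U + \left(-4 + U\right) s = - 6 U + s \left(-4 + U\right)$)
$\frac{-3205 + 4147}{\left(\left(f{\left(-20 \right)} + J{\left(16,7 - -2 \right)}\right) - 68\right) + 4591} = \frac{-3205 + 4147}{\left(\left(\frac{35}{3} - \left(96 - \left(7 - -2\right) \left(-4 + 16\right)\right)\right) - 68\right) + 4591} = \frac{942}{\left(\left(\frac{35}{3} - \left(96 - \left(7 + 2\right) 12\right)\right) - 68\right) + 4591} = \frac{942}{\left(\left(\frac{35}{3} + \left(-96 + 9 \cdot 12\right)\right) - 68\right) + 4591} = \frac{942}{\left(\left(\frac{35}{3} + \left(-96 + 108\right)\right) - 68\right) + 4591} = \frac{942}{\left(\left(\frac{35}{3} + 12\right) - 68\right) + 4591} = \frac{942}{\left(\frac{71}{3} - 68\right) + 4591} = \frac{942}{- \frac{133}{3} + 4591} = \frac{942}{\frac{13640}{3}} = 942 \cdot \frac{3}{13640} = \frac{1413}{6820}$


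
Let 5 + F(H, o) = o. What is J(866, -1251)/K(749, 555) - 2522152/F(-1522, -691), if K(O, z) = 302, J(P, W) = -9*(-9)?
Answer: 95218285/26274 ≈ 3624.1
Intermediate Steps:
J(P, W) = 81
F(H, o) = -5 + o
J(866, -1251)/K(749, 555) - 2522152/F(-1522, -691) = 81/302 - 2522152/(-5 - 691) = 81*(1/302) - 2522152/(-696) = 81/302 - 2522152*(-1/696) = 81/302 + 315269/87 = 95218285/26274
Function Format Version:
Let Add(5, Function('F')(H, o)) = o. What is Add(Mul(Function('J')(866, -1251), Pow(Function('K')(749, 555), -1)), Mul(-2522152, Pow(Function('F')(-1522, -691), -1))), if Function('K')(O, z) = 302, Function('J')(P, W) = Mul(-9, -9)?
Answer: Rational(95218285, 26274) ≈ 3624.1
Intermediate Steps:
Function('J')(P, W) = 81
Function('F')(H, o) = Add(-5, o)
Add(Mul(Function('J')(866, -1251), Pow(Function('K')(749, 555), -1)), Mul(-2522152, Pow(Function('F')(-1522, -691), -1))) = Add(Mul(81, Pow(302, -1)), Mul(-2522152, Pow(Add(-5, -691), -1))) = Add(Mul(81, Rational(1, 302)), Mul(-2522152, Pow(-696, -1))) = Add(Rational(81, 302), Mul(-2522152, Rational(-1, 696))) = Add(Rational(81, 302), Rational(315269, 87)) = Rational(95218285, 26274)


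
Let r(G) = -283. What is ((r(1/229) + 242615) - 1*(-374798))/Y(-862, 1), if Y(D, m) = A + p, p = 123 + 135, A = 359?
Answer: 617130/617 ≈ 1000.2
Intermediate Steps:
p = 258
Y(D, m) = 617 (Y(D, m) = 359 + 258 = 617)
((r(1/229) + 242615) - 1*(-374798))/Y(-862, 1) = ((-283 + 242615) - 1*(-374798))/617 = (242332 + 374798)*(1/617) = 617130*(1/617) = 617130/617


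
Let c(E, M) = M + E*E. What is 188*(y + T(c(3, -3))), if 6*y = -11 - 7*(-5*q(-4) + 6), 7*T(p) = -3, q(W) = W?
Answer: -128686/21 ≈ -6127.9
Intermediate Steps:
c(E, M) = M + E²
T(p) = -3/7 (T(p) = (⅐)*(-3) = -3/7)
y = -193/6 (y = (-11 - 7*(-5*(-4) + 6))/6 = (-11 - 7*(20 + 6))/6 = (-11 - 7*26)/6 = (-11 - 182)/6 = (⅙)*(-193) = -193/6 ≈ -32.167)
188*(y + T(c(3, -3))) = 188*(-193/6 - 3/7) = 188*(-1369/42) = -128686/21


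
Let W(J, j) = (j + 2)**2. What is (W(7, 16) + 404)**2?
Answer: 529984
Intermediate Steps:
W(J, j) = (2 + j)**2
(W(7, 16) + 404)**2 = ((2 + 16)**2 + 404)**2 = (18**2 + 404)**2 = (324 + 404)**2 = 728**2 = 529984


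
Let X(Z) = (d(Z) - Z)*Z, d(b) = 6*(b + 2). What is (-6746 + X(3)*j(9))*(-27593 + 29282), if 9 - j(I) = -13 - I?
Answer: -7152915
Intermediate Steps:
j(I) = 22 + I (j(I) = 9 - (-13 - I) = 9 + (13 + I) = 22 + I)
d(b) = 12 + 6*b (d(b) = 6*(2 + b) = 12 + 6*b)
X(Z) = Z*(12 + 5*Z) (X(Z) = ((12 + 6*Z) - Z)*Z = (12 + 5*Z)*Z = Z*(12 + 5*Z))
(-6746 + X(3)*j(9))*(-27593 + 29282) = (-6746 + (3*(12 + 5*3))*(22 + 9))*(-27593 + 29282) = (-6746 + (3*(12 + 15))*31)*1689 = (-6746 + (3*27)*31)*1689 = (-6746 + 81*31)*1689 = (-6746 + 2511)*1689 = -4235*1689 = -7152915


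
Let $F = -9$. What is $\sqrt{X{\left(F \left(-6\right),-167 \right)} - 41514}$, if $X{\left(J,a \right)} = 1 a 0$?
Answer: $i \sqrt{41514} \approx 203.75 i$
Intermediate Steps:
$X{\left(J,a \right)} = 0$ ($X{\left(J,a \right)} = a 0 = 0$)
$\sqrt{X{\left(F \left(-6\right),-167 \right)} - 41514} = \sqrt{0 - 41514} = \sqrt{-41514} = i \sqrt{41514}$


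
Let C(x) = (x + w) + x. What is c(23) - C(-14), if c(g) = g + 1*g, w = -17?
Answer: 91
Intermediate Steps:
C(x) = -17 + 2*x (C(x) = (x - 17) + x = (-17 + x) + x = -17 + 2*x)
c(g) = 2*g (c(g) = g + g = 2*g)
c(23) - C(-14) = 2*23 - (-17 + 2*(-14)) = 46 - (-17 - 28) = 46 - 1*(-45) = 46 + 45 = 91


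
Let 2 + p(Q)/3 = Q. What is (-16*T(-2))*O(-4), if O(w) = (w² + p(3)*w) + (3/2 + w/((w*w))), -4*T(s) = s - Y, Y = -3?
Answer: 21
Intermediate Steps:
p(Q) = -6 + 3*Q
T(s) = -¾ - s/4 (T(s) = -(s - 1*(-3))/4 = -(s + 3)/4 = -(3 + s)/4 = -¾ - s/4)
O(w) = 3/2 + 1/w + w² + 3*w (O(w) = (w² + (-6 + 3*3)*w) + (3/2 + w/((w*w))) = (w² + (-6 + 9)*w) + (3*(½) + w/(w²)) = (w² + 3*w) + (3/2 + w/w²) = (w² + 3*w) + (3/2 + 1/w) = 3/2 + 1/w + w² + 3*w)
(-16*T(-2))*O(-4) = (-16*(-¾ - ¼*(-2)))*(3/2 + 1/(-4) + (-4)² + 3*(-4)) = (-16*(-¾ + ½))*(3/2 - ¼ + 16 - 12) = -16*(-¼)*(21/4) = 4*(21/4) = 21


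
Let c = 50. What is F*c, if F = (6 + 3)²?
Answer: 4050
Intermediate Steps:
F = 81 (F = 9² = 81)
F*c = 81*50 = 4050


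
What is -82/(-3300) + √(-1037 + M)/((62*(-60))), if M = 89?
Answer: 41/1650 - I*√237/1860 ≈ 0.024848 - 0.0082768*I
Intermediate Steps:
-82/(-3300) + √(-1037 + M)/((62*(-60))) = -82/(-3300) + √(-1037 + 89)/((62*(-60))) = -82*(-1/3300) + √(-948)/(-3720) = 41/1650 + (2*I*√237)*(-1/3720) = 41/1650 - I*√237/1860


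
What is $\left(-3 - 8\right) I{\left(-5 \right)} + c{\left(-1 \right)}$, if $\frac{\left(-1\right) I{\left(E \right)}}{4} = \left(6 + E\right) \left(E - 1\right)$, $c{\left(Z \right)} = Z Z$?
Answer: $-263$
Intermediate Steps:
$c{\left(Z \right)} = Z^{2}$
$I{\left(E \right)} = - 4 \left(-1 + E\right) \left(6 + E\right)$ ($I{\left(E \right)} = - 4 \left(6 + E\right) \left(E - 1\right) = - 4 \left(6 + E\right) \left(-1 + E\right) = - 4 \left(-1 + E\right) \left(6 + E\right)$)
$\left(-3 - 8\right) I{\left(-5 \right)} + c{\left(-1 \right)} = \left(-3 - 8\right) \left(24 - -100 - 4 \left(-5\right)^{2}\right) + \left(-1\right)^{2} = \left(-3 - 8\right) \left(24 + 100 - 100\right) + 1 = - 11 \left(24 + 100 - 100\right) + 1 = \left(-11\right) 24 + 1 = -264 + 1 = -263$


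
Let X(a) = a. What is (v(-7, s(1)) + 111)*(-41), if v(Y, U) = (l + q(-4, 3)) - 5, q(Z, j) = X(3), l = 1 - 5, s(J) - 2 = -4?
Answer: -4305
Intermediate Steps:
s(J) = -2 (s(J) = 2 - 4 = -2)
l = -4
q(Z, j) = 3
v(Y, U) = -6 (v(Y, U) = (-4 + 3) - 5 = -1 - 5 = -6)
(v(-7, s(1)) + 111)*(-41) = (-6 + 111)*(-41) = 105*(-41) = -4305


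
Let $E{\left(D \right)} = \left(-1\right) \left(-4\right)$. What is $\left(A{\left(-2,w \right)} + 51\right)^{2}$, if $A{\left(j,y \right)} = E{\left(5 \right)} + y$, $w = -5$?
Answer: $2500$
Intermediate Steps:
$E{\left(D \right)} = 4$
$A{\left(j,y \right)} = 4 + y$
$\left(A{\left(-2,w \right)} + 51\right)^{2} = \left(\left(4 - 5\right) + 51\right)^{2} = \left(-1 + 51\right)^{2} = 50^{2} = 2500$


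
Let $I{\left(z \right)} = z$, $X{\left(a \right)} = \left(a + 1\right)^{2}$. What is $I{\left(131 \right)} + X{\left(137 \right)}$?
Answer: $19175$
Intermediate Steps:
$X{\left(a \right)} = \left(1 + a\right)^{2}$
$I{\left(131 \right)} + X{\left(137 \right)} = 131 + \left(1 + 137\right)^{2} = 131 + 138^{2} = 131 + 19044 = 19175$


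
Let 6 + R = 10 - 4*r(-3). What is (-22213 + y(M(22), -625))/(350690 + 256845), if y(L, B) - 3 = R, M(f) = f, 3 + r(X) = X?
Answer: -22182/607535 ≈ -0.036511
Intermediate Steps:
r(X) = -3 + X
R = 28 (R = -6 + (10 - 4*(-3 - 3)) = -6 + (10 - 4*(-6)) = -6 + (10 + 24) = -6 + 34 = 28)
y(L, B) = 31 (y(L, B) = 3 + 28 = 31)
(-22213 + y(M(22), -625))/(350690 + 256845) = (-22213 + 31)/(350690 + 256845) = -22182/607535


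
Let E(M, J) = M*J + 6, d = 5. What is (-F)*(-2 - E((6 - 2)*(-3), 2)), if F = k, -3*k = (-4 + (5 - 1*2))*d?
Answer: -80/3 ≈ -26.667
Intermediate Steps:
E(M, J) = 6 + J*M (E(M, J) = J*M + 6 = 6 + J*M)
k = 5/3 (k = -(-4 + (5 - 1*2))*5/3 = -(-4 + (5 - 2))*5/3 = -(-4 + 3)*5/3 = -(-1)*5/3 = -⅓*(-5) = 5/3 ≈ 1.6667)
F = 5/3 ≈ 1.6667
(-F)*(-2 - E((6 - 2)*(-3), 2)) = (-1*5/3)*(-2 - (6 + 2*((6 - 2)*(-3)))) = -5*(-2 - (6 + 2*(4*(-3))))/3 = -5*(-2 - (6 + 2*(-12)))/3 = -5*(-2 - (6 - 24))/3 = -5*(-2 - 1*(-18))/3 = -5*(-2 + 18)/3 = -5/3*16 = -80/3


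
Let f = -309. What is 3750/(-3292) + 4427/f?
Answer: -7866217/508614 ≈ -15.466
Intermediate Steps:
3750/(-3292) + 4427/f = 3750/(-3292) + 4427/(-309) = 3750*(-1/3292) + 4427*(-1/309) = -1875/1646 - 4427/309 = -7866217/508614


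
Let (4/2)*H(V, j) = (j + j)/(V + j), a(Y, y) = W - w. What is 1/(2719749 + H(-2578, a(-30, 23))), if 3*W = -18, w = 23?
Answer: 2607/7090385672 ≈ 3.6768e-7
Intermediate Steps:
W = -6 (W = (⅓)*(-18) = -6)
a(Y, y) = -29 (a(Y, y) = -6 - 1*23 = -6 - 23 = -29)
H(V, j) = j/(V + j) (H(V, j) = ((j + j)/(V + j))/2 = ((2*j)/(V + j))/2 = (2*j/(V + j))/2 = j/(V + j))
1/(2719749 + H(-2578, a(-30, 23))) = 1/(2719749 - 29/(-2578 - 29)) = 1/(2719749 - 29/(-2607)) = 1/(2719749 - 29*(-1/2607)) = 1/(2719749 + 29/2607) = 1/(7090385672/2607) = 2607/7090385672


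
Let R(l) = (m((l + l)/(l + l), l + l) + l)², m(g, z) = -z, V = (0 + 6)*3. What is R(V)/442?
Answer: 162/221 ≈ 0.73303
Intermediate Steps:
V = 18 (V = 6*3 = 18)
R(l) = l² (R(l) = (-(l + l) + l)² = (-2*l + l)² = (-l)² = l²)
R(V)/442 = 18²/442 = 324*(1/442) = 162/221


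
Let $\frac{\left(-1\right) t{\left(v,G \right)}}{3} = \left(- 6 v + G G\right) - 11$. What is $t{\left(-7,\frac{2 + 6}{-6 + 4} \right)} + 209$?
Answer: $68$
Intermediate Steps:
$t{\left(v,G \right)} = 33 - 3 G^{2} + 18 v$ ($t{\left(v,G \right)} = - 3 \left(\left(- 6 v + G G\right) - 11\right) = - 3 \left(\left(- 6 v + G^{2}\right) - 11\right) = - 3 \left(\left(G^{2} - 6 v\right) - 11\right) = - 3 \left(-11 + G^{2} - 6 v\right) = 33 - 3 G^{2} + 18 v$)
$t{\left(-7,\frac{2 + 6}{-6 + 4} \right)} + 209 = \left(33 - 3 \left(\frac{2 + 6}{-6 + 4}\right)^{2} + 18 \left(-7\right)\right) + 209 = \left(33 - 3 \left(\frac{8}{-2}\right)^{2} - 126\right) + 209 = \left(33 - 3 \left(8 \left(- \frac{1}{2}\right)\right)^{2} - 126\right) + 209 = \left(33 - 3 \left(-4\right)^{2} - 126\right) + 209 = \left(33 - 48 - 126\right) + 209 = -141 + 209 = 68$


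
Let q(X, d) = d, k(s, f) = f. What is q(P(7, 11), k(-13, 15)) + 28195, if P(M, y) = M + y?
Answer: 28210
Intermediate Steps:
q(P(7, 11), k(-13, 15)) + 28195 = 15 + 28195 = 28210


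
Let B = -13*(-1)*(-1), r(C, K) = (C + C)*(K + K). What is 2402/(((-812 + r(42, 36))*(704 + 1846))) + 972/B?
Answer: -6488959187/86786700 ≈ -74.769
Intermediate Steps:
r(C, K) = 4*C*K (r(C, K) = (2*C)*(2*K) = 4*C*K)
B = -13 (B = 13*(-1) = -13)
2402/(((-812 + r(42, 36))*(704 + 1846))) + 972/B = 2402/(((-812 + 4*42*36)*(704 + 1846))) + 972/(-13) = 2402/(((-812 + 6048)*2550)) + 972*(-1/13) = 2402/((5236*2550)) - 972/13 = 2402/13351800 - 972/13 = 2402*(1/13351800) - 972/13 = 1201/6675900 - 972/13 = -6488959187/86786700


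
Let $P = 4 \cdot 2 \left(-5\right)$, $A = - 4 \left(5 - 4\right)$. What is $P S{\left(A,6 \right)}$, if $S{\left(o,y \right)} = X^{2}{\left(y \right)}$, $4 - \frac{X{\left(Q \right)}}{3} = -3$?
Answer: $-17640$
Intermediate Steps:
$X{\left(Q \right)} = 21$ ($X{\left(Q \right)} = 12 - -9 = 12 + 9 = 21$)
$A = -4$ ($A = \left(-4\right) 1 = -4$)
$S{\left(o,y \right)} = 441$ ($S{\left(o,y \right)} = 21^{2} = 441$)
$P = -40$ ($P = 8 \left(-5\right) = -40$)
$P S{\left(A,6 \right)} = \left(-40\right) 441 = -17640$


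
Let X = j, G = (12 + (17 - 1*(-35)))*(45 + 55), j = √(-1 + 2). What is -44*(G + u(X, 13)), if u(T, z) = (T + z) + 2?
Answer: -282304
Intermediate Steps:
j = 1 (j = √1 = 1)
G = 6400 (G = (12 + (17 + 35))*100 = (12 + 52)*100 = 64*100 = 6400)
X = 1
u(T, z) = 2 + T + z
-44*(G + u(X, 13)) = -44*(6400 + (2 + 1 + 13)) = -44*(6400 + 16) = -44*6416 = -282304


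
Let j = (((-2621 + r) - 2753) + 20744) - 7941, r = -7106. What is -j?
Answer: -323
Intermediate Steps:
j = 323 (j = (((-2621 - 7106) - 2753) + 20744) - 7941 = ((-9727 - 2753) + 20744) - 7941 = (-12480 + 20744) - 7941 = 8264 - 7941 = 323)
-j = -1*323 = -323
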